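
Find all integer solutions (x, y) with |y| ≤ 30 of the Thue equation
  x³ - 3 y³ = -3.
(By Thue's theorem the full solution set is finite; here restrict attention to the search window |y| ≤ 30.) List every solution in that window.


The equation is x³ - 3y³ = -3. For fixed y, x³ = 3·y³ − 3, so a solution requires the RHS to be a perfect cube.
Strategy: iterate y from -30 to 30, compute RHS = 3·y³ − 3, and check whether it is a (positive or negative) perfect cube.
Check small values of y:
  y = 0: RHS = -3 is not a perfect cube.
  y = 1: RHS = 0 = (0)³ ⇒ x = 0 works.
  y = -1: RHS = -6 is not a perfect cube.
  y = 2: RHS = 21 is not a perfect cube.
  y = -2: RHS = -27 = (-3)³ ⇒ x = -3 works.
  y = 3: RHS = 78 is not a perfect cube.
  y = -3: RHS = -84 is not a perfect cube.
Continuing the search up to |y| = 30 finds no further solutions beyond those listed.
Collected solutions: (0, 1), (-3, -2).

Solutions (with |y| ≤ 30): (0, 1), (-3, -2).


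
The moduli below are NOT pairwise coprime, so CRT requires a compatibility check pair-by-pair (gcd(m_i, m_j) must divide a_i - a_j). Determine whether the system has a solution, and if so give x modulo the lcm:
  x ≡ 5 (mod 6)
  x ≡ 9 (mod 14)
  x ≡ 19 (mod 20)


Moduli 6, 14, 20 are not pairwise coprime, so CRT works modulo lcm(m_i) when all pairwise compatibility conditions hold.
Pairwise compatibility: gcd(m_i, m_j) must divide a_i - a_j for every pair.
Merge one congruence at a time:
  Start: x ≡ 5 (mod 6).
  Combine with x ≡ 9 (mod 14): gcd(6, 14) = 2; 9 - 5 = 4, which IS divisible by 2, so compatible.
    Write x = 5 + 6·t and substitute into x ≡ 9 (mod 14): 6·t ≡ 9 − 5 = 4 (mod 14).
    Divide the congruence (and modulus) by g = 2: 3·t ≡ 2 (mod 7).
    The inverse of 3 mod 7 is 5 (since 3·5 = 15 = 2·7 + 1), so t ≡ 5·2 = 10 ≡ 3 (mod 7).
    Then x = 5 + 6·3 = 23, valid modulo lcm(6, 14) = 42: x ≡ 23 (mod 42).
  Combine with x ≡ 19 (mod 20): gcd(42, 20) = 2; 19 - 23 = -4, which IS divisible by 2, so compatible.
    Write x = 23 + 42·t and substitute into x ≡ 19 (mod 20): 42·t ≡ 19 − 23 = -4 (mod 20).
    Divide the congruence (and modulus) by g = 2: 21·t ≡ -2 (mod 10).
    Reduce coefficients mod 10: 1·t ≡ 8 (mod 10).
    So t ≡ 8 (mod 10).
    Then x = 23 + 42·8 = 359, valid modulo lcm(42, 20) = 420: x ≡ 359 (mod 420).
Verify: 359 mod 6 = 5, 359 mod 14 = 9, 359 mod 20 = 19.

x ≡ 359 (mod 420).


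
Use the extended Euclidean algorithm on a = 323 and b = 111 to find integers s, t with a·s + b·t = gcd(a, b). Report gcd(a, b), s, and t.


Euclidean algorithm on (323, 111) — divide until remainder is 0:
  323 = 2 · 111 + 101
  111 = 1 · 101 + 10
  101 = 10 · 10 + 1
  10 = 10 · 1 + 0
gcd(323, 111) = 1.
Track Bezout coefficients alongside the remainders: start with r₀ = 323 = a·1 + b·0 (s = 1, t = 0) and r₁ = 111 = a·0 + b·1 (s = 0, t = 1); each new remainder r_{k+1} = r_{k-1} − q_k·r_k inherits s_{k+1} = s_{k-1} − q_k·s_k, t_{k+1} = t_{k-1} − q_k·t_k, so r_k = a·s_k + b·t_k at every step:
  q = 2: r = 101, s = 1 − 2·0 = 1, t = 0 − 2·1 = -2  (check: 323·1 + 111·(-2) = 101)
  q = 1: r = 10, s = 0 − 1·1 = -1, t = 1 − 1·(-2) = 3  (check: 323·(-1) + 111·3 = 10)
  q = 10: r = 1, s = 1 − 10·(-1) = 11, t = -2 − 10·3 = -32  (check: 323·11 + 111·(-32) = 1)
The row with r = 1 (the gcd) gives the Bezout coefficients s = 11, t = -32.
Result: 323 · (11) + 111 · (-32) = 1.

gcd(323, 111) = 1; s = 11, t = -32 (check: 323·11 + 111·(-32) = 1).


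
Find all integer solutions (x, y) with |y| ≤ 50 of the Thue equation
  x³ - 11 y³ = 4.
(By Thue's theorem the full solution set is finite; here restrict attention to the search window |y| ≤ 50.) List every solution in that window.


The equation is x³ - 11y³ = 4. For fixed y, x³ = 11·y³ + 4, so a solution requires the RHS to be a perfect cube.
Strategy: iterate y from -50 to 50, compute RHS = 11·y³ + 4, and check whether it is a (positive or negative) perfect cube.
Check small values of y:
  y = 0: RHS = 4 is not a perfect cube.
  y = 1: RHS = 15 is not a perfect cube.
  y = -1: RHS = -7 is not a perfect cube.
  y = 2: RHS = 92 is not a perfect cube.
  y = -2: RHS = -84 is not a perfect cube.
  y = 3: RHS = 301 is not a perfect cube.
  y = -3: RHS = -293 is not a perfect cube.
Continuing the search up to |y| = 50 finds no solutions either.
No (x, y) in the scanned range satisfies the equation.

No integer solutions with |y| ≤ 50.


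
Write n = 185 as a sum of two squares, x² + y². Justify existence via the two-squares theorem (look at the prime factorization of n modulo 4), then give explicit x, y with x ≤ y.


Step 1: Factor n = 185 = 5 · 37.
Step 2: Check the mod-4 condition on each prime factor: 5 ≡ 1 (mod 4), exponent 1; 37 ≡ 1 (mod 4), exponent 1.
All primes ≡ 3 (mod 4) appear to even exponent (or don't appear), so by the two-squares theorem n IS expressible as a sum of two squares.
Step 3: Build a representation. Here n = 5 · 37 is a product of primes ≡ 1 (mod 4). Each prime p ≡ 1 (mod 4) is itself a sum of two squares; find a² by testing p − a² for a perfect square:
  5: 5 − 1² = 4 = 2² ⇒ 5 = 1² + 2².
  37: 37 − 1² = 36 = 6² ⇒ 37 = 1² + 6².
  Combine using the Brahmagupta–Fibonacci identity (a² + b²)(c² + d²) = (ac − bd)² + (ad + bc)² = (ac + bd)² + (ad − bc)²:
  5 · 37 = 185: from (1² + 2²)(1² + 6²), take (1·1 − 2·6, 1·6 + 2·1) = (1 − 12, 6 + 2) = (-11, 8); dropping signs (only squares matter) gives (11, 8); check 11² + 8² = 121 + 64 = 185 ✓.
Step 4: Order so x ≤ y and verify: 8² + 11² = 64 + 121 = 185 = n. ✓

n = 185 = 8² + 11² (one valid representation with x ≤ y).


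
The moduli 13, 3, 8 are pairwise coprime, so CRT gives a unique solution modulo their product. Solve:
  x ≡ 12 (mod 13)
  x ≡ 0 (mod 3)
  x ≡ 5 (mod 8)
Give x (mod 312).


Moduli 13, 3, 8 are pairwise coprime; by CRT there is a unique solution modulo M = 13 · 3 · 8 = 312.
Solve pairwise, accumulating the modulus:
  Start with x ≡ 12 (mod 13).
  Combine with x ≡ 0 (mod 3): since gcd(13, 3) = 1, we get a unique residue mod 39.
    Write x = 12 + 13·t and substitute into x ≡ 0 (mod 3): 13·t ≡ 0 − 12 = -12 (mod 3).
    Reduce coefficients mod 3: 1·t ≡ 0 (mod 3).
    So t ≡ 0 (mod 3).
    Then x = 12 + 13·0 = 12, valid modulo lcm(13, 3) = 39: x ≡ 12 (mod 39).
  Combine with x ≡ 5 (mod 8): since gcd(39, 8) = 1, we get a unique residue mod 312.
    Write x = 12 + 39·t and substitute into x ≡ 5 (mod 8): 39·t ≡ 5 − 12 = -7 (mod 8).
    Reduce coefficients mod 8: 7·t ≡ 1 (mod 8).
    The inverse of 7 mod 8 is 7 (since 7·7 = 49 = 6·8 + 1), so t ≡ 7·1 = 7 ≡ 7 (mod 8).
    Then x = 12 + 39·7 = 285, valid modulo lcm(39, 8) = 312: x ≡ 285 (mod 312).
Verify: 285 mod 13 = 12 ✓, 285 mod 3 = 0 ✓, 285 mod 8 = 5 ✓.

x ≡ 285 (mod 312).


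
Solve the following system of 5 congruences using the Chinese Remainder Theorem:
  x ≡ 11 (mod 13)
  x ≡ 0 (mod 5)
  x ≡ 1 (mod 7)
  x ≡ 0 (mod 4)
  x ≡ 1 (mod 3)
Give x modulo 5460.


Product of moduli M = 13 · 5 · 7 · 4 · 3 = 5460.
Merge one congruence at a time:
  Start: x ≡ 11 (mod 13).
  Combine with x ≡ 0 (mod 5); new modulus lcm = 65.
    Write x = 11 + 13·t and substitute into x ≡ 0 (mod 5): 13·t ≡ 0 − 11 = -11 (mod 5).
    Reduce coefficients mod 5: 3·t ≡ 4 (mod 5).
    The inverse of 3 mod 5 is 2 (since 3·2 = 6 = 1·5 + 1), so t ≡ 2·4 = 8 ≡ 3 (mod 5).
    Then x = 11 + 13·3 = 50, valid modulo lcm(13, 5) = 65: x ≡ 50 (mod 65).
  Combine with x ≡ 1 (mod 7); new modulus lcm = 455.
    Write x = 50 + 65·t and substitute into x ≡ 1 (mod 7): 65·t ≡ 1 − 50 = -49 (mod 7).
    Reduce coefficients mod 7: 2·t ≡ 0 (mod 7).
    The inverse of 2 mod 7 is 4 (since 2·4 = 8 = 1·7 + 1), so t ≡ 4·0 = 0 ≡ 0 (mod 7).
    Then x = 50 + 65·0 = 50, valid modulo lcm(65, 7) = 455: x ≡ 50 (mod 455).
  Combine with x ≡ 0 (mod 4); new modulus lcm = 1820.
    Write x = 50 + 455·t and substitute into x ≡ 0 (mod 4): 455·t ≡ 0 − 50 = -50 (mod 4).
    Reduce coefficients mod 4: 3·t ≡ 2 (mod 4).
    The inverse of 3 mod 4 is 3 (since 3·3 = 9 = 2·4 + 1), so t ≡ 3·2 = 6 ≡ 2 (mod 4).
    Then x = 50 + 455·2 = 960, valid modulo lcm(455, 4) = 1820: x ≡ 960 (mod 1820).
  Combine with x ≡ 1 (mod 3); new modulus lcm = 5460.
    Write x = 960 + 1820·t and substitute into x ≡ 1 (mod 3): 1820·t ≡ 1 − 960 = -959 (mod 3).
    Reduce coefficients mod 3: 2·t ≡ 1 (mod 3).
    The inverse of 2 mod 3 is 2 (since 2·2 = 4 = 1·3 + 1), so t ≡ 2·1 = 2 ≡ 2 (mod 3).
    Then x = 960 + 1820·2 = 4600, valid modulo lcm(1820, 3) = 5460: x ≡ 4600 (mod 5460).
Verify against each original: 4600 mod 13 = 11, 4600 mod 5 = 0, 4600 mod 7 = 1, 4600 mod 4 = 0, 4600 mod 3 = 1.

x ≡ 4600 (mod 5460).


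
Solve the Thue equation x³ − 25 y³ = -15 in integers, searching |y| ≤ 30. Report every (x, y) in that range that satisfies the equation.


The equation is x³ - 25y³ = -15. For fixed y, x³ = 25·y³ − 15, so a solution requires the RHS to be a perfect cube.
Strategy: iterate y from -30 to 30, compute RHS = 25·y³ − 15, and check whether it is a (positive or negative) perfect cube.
Check small values of y:
  y = 0: RHS = -15 is not a perfect cube.
  y = 1: RHS = 10 is not a perfect cube.
  y = -1: RHS = -40 is not a perfect cube.
  y = 2: RHS = 185 is not a perfect cube.
  y = -2: RHS = -215 is not a perfect cube.
  y = 3: RHS = 660 is not a perfect cube.
  y = -3: RHS = -690 is not a perfect cube.
Continuing the search up to |y| = 30 finds no solutions either.
No (x, y) in the scanned range satisfies the equation.

No integer solutions with |y| ≤ 30.


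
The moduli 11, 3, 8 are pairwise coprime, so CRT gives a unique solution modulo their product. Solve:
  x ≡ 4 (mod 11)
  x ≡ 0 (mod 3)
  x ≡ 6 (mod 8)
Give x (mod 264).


Moduli 11, 3, 8 are pairwise coprime; by CRT there is a unique solution modulo M = 11 · 3 · 8 = 264.
Solve pairwise, accumulating the modulus:
  Start with x ≡ 4 (mod 11).
  Combine with x ≡ 0 (mod 3): since gcd(11, 3) = 1, we get a unique residue mod 33.
    Write x = 4 + 11·t and substitute into x ≡ 0 (mod 3): 11·t ≡ 0 − 4 = -4 (mod 3).
    Reduce coefficients mod 3: 2·t ≡ 2 (mod 3).
    The inverse of 2 mod 3 is 2 (since 2·2 = 4 = 1·3 + 1), so t ≡ 2·2 = 4 ≡ 1 (mod 3).
    Then x = 4 + 11·1 = 15, valid modulo lcm(11, 3) = 33: x ≡ 15 (mod 33).
  Combine with x ≡ 6 (mod 8): since gcd(33, 8) = 1, we get a unique residue mod 264.
    Write x = 15 + 33·t and substitute into x ≡ 6 (mod 8): 33·t ≡ 6 − 15 = -9 (mod 8).
    Reduce coefficients mod 8: 1·t ≡ 7 (mod 8).
    So t ≡ 7 (mod 8).
    Then x = 15 + 33·7 = 246, valid modulo lcm(33, 8) = 264: x ≡ 246 (mod 264).
Verify: 246 mod 11 = 4 ✓, 246 mod 3 = 0 ✓, 246 mod 8 = 6 ✓.

x ≡ 246 (mod 264).


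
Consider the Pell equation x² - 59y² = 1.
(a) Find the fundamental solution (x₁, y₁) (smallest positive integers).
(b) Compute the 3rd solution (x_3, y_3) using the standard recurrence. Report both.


Step 1: Find the fundamental solution (x₁, y₁) of x² - 59y² = 1.
  Expand √59 as a continued fraction. a₀ = ⌊√59⌋ = 7; iterate m_{k+1} = d_k·a_k − m_k, d_{k+1} = (59 − m_{k+1}²)/d_k, a_{k+1} = ⌊(a₀ + m_{k+1})/d_{k+1}⌋ (starting m₀ = 0, d₀ = 1), with convergents p_k = a_k·p_{k-1} + p_{k-2}, q_k = a_k·q_{k-1} + q_{k-2} (p₋₁ = 1, q₋₁ = 0):
  k = 0: a₀ = 7; p₀/q₀ = 7/1; p₀² − 59·q₀² = 49 − 59 = -10.
  k = 1: m = 7, d = 10, a = ⌊(7 + 7)/10⌋ = 1; p/q = (1·7 + 1)/(1·1 + 0) = 8/1; p² − 59·q² = 64 − 59 = 5.
  k = 2: m = 3, d = 5, a = ⌊(7 + 3)/5⌋ = 2; p/q = (2·8 + 7)/(2·1 + 1) = 23/3; p² − 59·q² = 529 − 531 = -2.
  k = 3: m = 7, d = 2, a = ⌊(7 + 7)/2⌋ = 7; p/q = (7·23 + 8)/(7·3 + 1) = 169/22; p² − 59·q² = 28561 − 28556 = 5.
  k = 4: m = 7, d = 5, a = ⌊(7 + 7)/5⌋ = 2; p/q = (2·169 + 23)/(2·22 + 3) = 361/47; p² − 59·q² = 130321 − 130331 = -10.
  k = 5: m = 3, d = 10, a = ⌊(7 + 3)/10⌋ = 1; p/q = (1·361 + 169)/(1·47 + 22) = 530/69; p² − 59·q² = 280900 − 280899 = 1.
  The first convergent with p² − 59·q² = 1 gives the fundamental solution (x₁, y₁) = (530, 69).
Step 2: Apply the recurrence (x_{n+1}, y_{n+1}) = (x₁x_n + 59y₁y_n, x₁y_n + y₁x_n) repeatedly.
  From (x_1, y_1) = (530, 69): x_2 = 530·530 + 59·69·69 = 561799; y_2 = 530·69 + 69·530 = 73140.
  From (x_2, y_2) = (561799, 73140): x_3 = 530·561799 + 59·69·73140 = 595506410; y_3 = 530·73140 + 69·561799 = 77528331.
Step 3: Verify x_3² - 59·y_3² = 354627884351088100 - 354627884351088099 = 1 (should be 1). ✓

(x_1, y_1) = (530, 69); (x_3, y_3) = (595506410, 77528331).


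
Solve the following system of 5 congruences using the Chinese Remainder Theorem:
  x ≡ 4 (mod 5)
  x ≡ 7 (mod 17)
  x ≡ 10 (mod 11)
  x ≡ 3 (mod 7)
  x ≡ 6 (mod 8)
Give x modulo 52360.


Product of moduli M = 5 · 17 · 11 · 7 · 8 = 52360.
Merge one congruence at a time:
  Start: x ≡ 4 (mod 5).
  Combine with x ≡ 7 (mod 17); new modulus lcm = 85.
    Write x = 4 + 5·t and substitute into x ≡ 7 (mod 17): 5·t ≡ 7 − 4 = 3 (mod 17).
    The inverse of 5 mod 17 is 7 (since 5·7 = 35 = 2·17 + 1), so t ≡ 7·3 = 21 ≡ 4 (mod 17).
    Then x = 4 + 5·4 = 24, valid modulo lcm(5, 17) = 85: x ≡ 24 (mod 85).
  Combine with x ≡ 10 (mod 11); new modulus lcm = 935.
    Write x = 24 + 85·t and substitute into x ≡ 10 (mod 11): 85·t ≡ 10 − 24 = -14 (mod 11).
    Reduce coefficients mod 11: 8·t ≡ 8 (mod 11).
    The inverse of 8 mod 11 is 7 (since 8·7 = 56 = 5·11 + 1), so t ≡ 7·8 = 56 ≡ 1 (mod 11).
    Then x = 24 + 85·1 = 109, valid modulo lcm(85, 11) = 935: x ≡ 109 (mod 935).
  Combine with x ≡ 3 (mod 7); new modulus lcm = 6545.
    Write x = 109 + 935·t and substitute into x ≡ 3 (mod 7): 935·t ≡ 3 − 109 = -106 (mod 7).
    Reduce coefficients mod 7: 4·t ≡ 6 (mod 7).
    The inverse of 4 mod 7 is 2 (since 4·2 = 8 = 1·7 + 1), so t ≡ 2·6 = 12 ≡ 5 (mod 7).
    Then x = 109 + 935·5 = 4784, valid modulo lcm(935, 7) = 6545: x ≡ 4784 (mod 6545).
  Combine with x ≡ 6 (mod 8); new modulus lcm = 52360.
    Write x = 4784 + 6545·t and substitute into x ≡ 6 (mod 8): 6545·t ≡ 6 − 4784 = -4778 (mod 8).
    Reduce coefficients mod 8: 1·t ≡ 6 (mod 8).
    So t ≡ 6 (mod 8).
    Then x = 4784 + 6545·6 = 44054, valid modulo lcm(6545, 8) = 52360: x ≡ 44054 (mod 52360).
Verify against each original: 44054 mod 5 = 4, 44054 mod 17 = 7, 44054 mod 11 = 10, 44054 mod 7 = 3, 44054 mod 8 = 6.

x ≡ 44054 (mod 52360).


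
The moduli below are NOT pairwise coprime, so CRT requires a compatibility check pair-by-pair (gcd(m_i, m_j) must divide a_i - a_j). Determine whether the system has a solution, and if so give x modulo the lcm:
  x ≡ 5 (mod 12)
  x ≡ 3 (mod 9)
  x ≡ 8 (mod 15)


Moduli 12, 9, 15 are not pairwise coprime, so CRT works modulo lcm(m_i) when all pairwise compatibility conditions hold.
Pairwise compatibility: gcd(m_i, m_j) must divide a_i - a_j for every pair.
Merge one congruence at a time:
  Start: x ≡ 5 (mod 12).
  Combine with x ≡ 3 (mod 9): gcd(12, 9) = 3, and 3 - 5 = -2 is NOT divisible by 3.
    ⇒ system is inconsistent (no integer solution).

No solution (the system is inconsistent).


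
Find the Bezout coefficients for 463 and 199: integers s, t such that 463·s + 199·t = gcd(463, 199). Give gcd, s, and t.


Euclidean algorithm on (463, 199) — divide until remainder is 0:
  463 = 2 · 199 + 65
  199 = 3 · 65 + 4
  65 = 16 · 4 + 1
  4 = 4 · 1 + 0
gcd(463, 199) = 1.
Track Bezout coefficients alongside the remainders: start with r₀ = 463 = a·1 + b·0 (s = 1, t = 0) and r₁ = 199 = a·0 + b·1 (s = 0, t = 1); each new remainder r_{k+1} = r_{k-1} − q_k·r_k inherits s_{k+1} = s_{k-1} − q_k·s_k, t_{k+1} = t_{k-1} − q_k·t_k, so r_k = a·s_k + b·t_k at every step:
  q = 2: r = 65, s = 1 − 2·0 = 1, t = 0 − 2·1 = -2  (check: 463·1 + 199·(-2) = 65)
  q = 3: r = 4, s = 0 − 3·1 = -3, t = 1 − 3·(-2) = 7  (check: 463·(-3) + 199·7 = 4)
  q = 16: r = 1, s = 1 − 16·(-3) = 49, t = -2 − 16·7 = -114  (check: 463·49 + 199·(-114) = 1)
The row with r = 1 (the gcd) gives the Bezout coefficients s = 49, t = -114.
Result: 463 · (49) + 199 · (-114) = 1.

gcd(463, 199) = 1; s = 49, t = -114 (check: 463·49 + 199·(-114) = 1).


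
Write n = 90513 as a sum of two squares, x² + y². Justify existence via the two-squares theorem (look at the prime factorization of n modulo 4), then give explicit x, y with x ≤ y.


Step 1: Factor n = 90513 = 3^2 · 89 · 113.
Step 2: Check the mod-4 condition on each prime factor: 3 ≡ 3 (mod 4), exponent 2 (must be even); 89 ≡ 1 (mod 4), exponent 1; 113 ≡ 1 (mod 4), exponent 1.
All primes ≡ 3 (mod 4) appear to even exponent (or don't appear), so by the two-squares theorem n IS expressible as a sum of two squares.
Step 3: Build a representation. Group n = k² · m with k = 3 and m = 89 · 113 = 10057 (a product of primes ≡ 1 (mod 4)); a representation of m scales to one of n via (k·x)² + (k·y)² = k²(x² + y²). Each prime p ≡ 1 (mod 4) is itself a sum of two squares; find a² by testing p − a² for a perfect square:
  89: 89 − 1² = 88, 89 − 2² = 85, 89 − 3² = 80, 89 − 4² = 73, 89 − 5² = 64 = 8² ⇒ 89 = 5² + 8².
  113: 113 − 1² = 112, 113 − 2² = 109, 113 − 3² = 104, 113 − 4² = 97, 113 − 5² = 88, 113 − 6² = 77, 113 − 7² = 64 = 8² ⇒ 113 = 7² + 8².
  Combine using the Brahmagupta–Fibonacci identity (a² + b²)(c² + d²) = (ac − bd)² + (ad + bc)² = (ac + bd)² + (ad − bc)²:
  89 · 113 = 10057: from (5² + 8²)(7² + 8²), take (5·7 − 8·8, 5·8 + 8·7) = (35 − 64, 40 + 56) = (-29, 96); dropping signs (only squares matter) gives (29, 96); check 29² + 96² = 841 + 9216 = 10057 ✓.
  Scale by k = 3: (3·29, 3·96) = (87, 288).
Step 4: Order so x ≤ y and verify: 87² + 288² = 7569 + 82944 = 90513 = n. ✓

n = 90513 = 87² + 288² (one valid representation with x ≤ y).


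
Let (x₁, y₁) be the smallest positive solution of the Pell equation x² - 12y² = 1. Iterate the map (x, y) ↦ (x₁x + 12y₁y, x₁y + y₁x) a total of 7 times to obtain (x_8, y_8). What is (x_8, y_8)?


Step 1: Find the fundamental solution (x₁, y₁) of x² - 12y² = 1.
  Expand √12 as a continued fraction. a₀ = ⌊√12⌋ = 3; iterate m_{k+1} = d_k·a_k − m_k, d_{k+1} = (12 − m_{k+1}²)/d_k, a_{k+1} = ⌊(a₀ + m_{k+1})/d_{k+1}⌋ (starting m₀ = 0, d₀ = 1), with convergents p_k = a_k·p_{k-1} + p_{k-2}, q_k = a_k·q_{k-1} + q_{k-2} (p₋₁ = 1, q₋₁ = 0):
  k = 0: a₀ = 3; p₀/q₀ = 3/1; p₀² − 12·q₀² = 9 − 12 = -3.
  k = 1: m = 3, d = 3, a = ⌊(3 + 3)/3⌋ = 2; p/q = (2·3 + 1)/(2·1 + 0) = 7/2; p² − 12·q² = 49 − 48 = 1.
  The first convergent with p² − 12·q² = 1 gives the fundamental solution (x₁, y₁) = (7, 2).
Step 2: Apply the recurrence (x_{n+1}, y_{n+1}) = (x₁x_n + 12y₁y_n, x₁y_n + y₁x_n) repeatedly.
  From (x_1, y_1) = (7, 2): x_2 = 7·7 + 12·2·2 = 97; y_2 = 7·2 + 2·7 = 28.
  From (x_2, y_2) = (97, 28): x_3 = 7·97 + 12·2·28 = 1351; y_3 = 7·28 + 2·97 = 390.
  From (x_3, y_3) = (1351, 390): x_4 = 7·1351 + 12·2·390 = 18817; y_4 = 7·390 + 2·1351 = 5432.
  From (x_4, y_4) = (18817, 5432): x_5 = 7·18817 + 12·2·5432 = 262087; y_5 = 7·5432 + 2·18817 = 75658.
  From (x_5, y_5) = (262087, 75658): x_6 = 7·262087 + 12·2·75658 = 3650401; y_6 = 7·75658 + 2·262087 = 1053780.
  From (x_6, y_6) = (3650401, 1053780): x_7 = 7·3650401 + 12·2·1053780 = 50843527; y_7 = 7·1053780 + 2·3650401 = 14677262.
  From (x_7, y_7) = (50843527, 14677262): x_8 = 7·50843527 + 12·2·14677262 = 708158977; y_8 = 7·14677262 + 2·50843527 = 204427888.
Step 3: Verify x_8² - 12·y_8² = 501489136705686529 - 501489136705686528 = 1 (should be 1). ✓

(x_1, y_1) = (7, 2); (x_8, y_8) = (708158977, 204427888).


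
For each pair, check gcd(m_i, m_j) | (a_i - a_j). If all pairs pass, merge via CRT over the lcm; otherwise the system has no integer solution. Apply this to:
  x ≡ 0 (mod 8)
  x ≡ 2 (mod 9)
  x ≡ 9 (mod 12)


Moduli 8, 9, 12 are not pairwise coprime, so CRT works modulo lcm(m_i) when all pairwise compatibility conditions hold.
Pairwise compatibility: gcd(m_i, m_j) must divide a_i - a_j for every pair.
Merge one congruence at a time:
  Start: x ≡ 0 (mod 8).
  Combine with x ≡ 2 (mod 9): gcd(8, 9) = 1; 2 - 0 = 2, which IS divisible by 1, so compatible.
    Write x = 0 + 8·t and substitute into x ≡ 2 (mod 9): 8·t ≡ 2 − 0 = 2 (mod 9).
    The inverse of 8 mod 9 is 8 (since 8·8 = 64 = 7·9 + 1), so t ≡ 8·2 = 16 ≡ 7 (mod 9).
    Then x = 0 + 8·7 = 56, valid modulo lcm(8, 9) = 72: x ≡ 56 (mod 72).
  Combine with x ≡ 9 (mod 12): gcd(72, 12) = 12, and 9 - 56 = -47 is NOT divisible by 12.
    ⇒ system is inconsistent (no integer solution).

No solution (the system is inconsistent).


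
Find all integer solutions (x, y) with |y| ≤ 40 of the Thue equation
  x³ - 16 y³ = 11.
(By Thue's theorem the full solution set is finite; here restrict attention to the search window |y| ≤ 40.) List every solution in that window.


The equation is x³ - 16y³ = 11. For fixed y, x³ = 16·y³ + 11, so a solution requires the RHS to be a perfect cube.
Strategy: iterate y from -40 to 40, compute RHS = 16·y³ + 11, and check whether it is a (positive or negative) perfect cube.
Check small values of y:
  y = 0: RHS = 11 is not a perfect cube.
  y = 1: RHS = 27 = (3)³ ⇒ x = 3 works.
  y = -1: RHS = -5 is not a perfect cube.
  y = 2: RHS = 139 is not a perfect cube.
  y = -2: RHS = -117 is not a perfect cube.
  y = 3: RHS = 443 is not a perfect cube.
  y = -3: RHS = -421 is not a perfect cube.
Continuing the search up to |y| = 40 finds no further solutions beyond those listed.
Collected solutions: (3, 1).

Solutions (with |y| ≤ 40): (3, 1).


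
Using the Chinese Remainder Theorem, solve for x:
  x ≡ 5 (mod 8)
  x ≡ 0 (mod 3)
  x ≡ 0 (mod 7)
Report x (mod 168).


Moduli 8, 3, 7 are pairwise coprime; by CRT there is a unique solution modulo M = 8 · 3 · 7 = 168.
Solve pairwise, accumulating the modulus:
  Start with x ≡ 5 (mod 8).
  Combine with x ≡ 0 (mod 3): since gcd(8, 3) = 1, we get a unique residue mod 24.
    Write x = 5 + 8·t and substitute into x ≡ 0 (mod 3): 8·t ≡ 0 − 5 = -5 (mod 3).
    Reduce coefficients mod 3: 2·t ≡ 1 (mod 3).
    The inverse of 2 mod 3 is 2 (since 2·2 = 4 = 1·3 + 1), so t ≡ 2·1 = 2 ≡ 2 (mod 3).
    Then x = 5 + 8·2 = 21, valid modulo lcm(8, 3) = 24: x ≡ 21 (mod 24).
  Combine with x ≡ 0 (mod 7): since gcd(24, 7) = 1, we get a unique residue mod 168.
    Write x = 21 + 24·t and substitute into x ≡ 0 (mod 7): 24·t ≡ 0 − 21 = -21 (mod 7).
    Reduce coefficients mod 7: 3·t ≡ 0 (mod 7).
    The inverse of 3 mod 7 is 5 (since 3·5 = 15 = 2·7 + 1), so t ≡ 5·0 = 0 ≡ 0 (mod 7).
    Then x = 21 + 24·0 = 21, valid modulo lcm(24, 7) = 168: x ≡ 21 (mod 168).
Verify: 21 mod 8 = 5 ✓, 21 mod 3 = 0 ✓, 21 mod 7 = 0 ✓.

x ≡ 21 (mod 168).


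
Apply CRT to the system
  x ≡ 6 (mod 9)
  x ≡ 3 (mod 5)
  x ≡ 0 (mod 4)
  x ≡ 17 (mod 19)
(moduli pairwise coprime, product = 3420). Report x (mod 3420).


Product of moduli M = 9 · 5 · 4 · 19 = 3420.
Merge one congruence at a time:
  Start: x ≡ 6 (mod 9).
  Combine with x ≡ 3 (mod 5); new modulus lcm = 45.
    Write x = 6 + 9·t and substitute into x ≡ 3 (mod 5): 9·t ≡ 3 − 6 = -3 (mod 5).
    Reduce coefficients mod 5: 4·t ≡ 2 (mod 5).
    The inverse of 4 mod 5 is 4 (since 4·4 = 16 = 3·5 + 1), so t ≡ 4·2 = 8 ≡ 3 (mod 5).
    Then x = 6 + 9·3 = 33, valid modulo lcm(9, 5) = 45: x ≡ 33 (mod 45).
  Combine with x ≡ 0 (mod 4); new modulus lcm = 180.
    Write x = 33 + 45·t and substitute into x ≡ 0 (mod 4): 45·t ≡ 0 − 33 = -33 (mod 4).
    Reduce coefficients mod 4: 1·t ≡ 3 (mod 4).
    So t ≡ 3 (mod 4).
    Then x = 33 + 45·3 = 168, valid modulo lcm(45, 4) = 180: x ≡ 168 (mod 180).
  Combine with x ≡ 17 (mod 19); new modulus lcm = 3420.
    Write x = 168 + 180·t and substitute into x ≡ 17 (mod 19): 180·t ≡ 17 − 168 = -151 (mod 19).
    Reduce coefficients mod 19: 9·t ≡ 1 (mod 19).
    The inverse of 9 mod 19 is 17 (since 9·17 = 153 = 8·19 + 1), so t ≡ 17·1 = 17 ≡ 17 (mod 19).
    Then x = 168 + 180·17 = 3228, valid modulo lcm(180, 19) = 3420: x ≡ 3228 (mod 3420).
Verify against each original: 3228 mod 9 = 6, 3228 mod 5 = 3, 3228 mod 4 = 0, 3228 mod 19 = 17.

x ≡ 3228 (mod 3420).


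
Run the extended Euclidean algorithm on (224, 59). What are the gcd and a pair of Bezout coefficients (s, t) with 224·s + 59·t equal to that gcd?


Euclidean algorithm on (224, 59) — divide until remainder is 0:
  224 = 3 · 59 + 47
  59 = 1 · 47 + 12
  47 = 3 · 12 + 11
  12 = 1 · 11 + 1
  11 = 11 · 1 + 0
gcd(224, 59) = 1.
Track Bezout coefficients alongside the remainders: start with r₀ = 224 = a·1 + b·0 (s = 1, t = 0) and r₁ = 59 = a·0 + b·1 (s = 0, t = 1); each new remainder r_{k+1} = r_{k-1} − q_k·r_k inherits s_{k+1} = s_{k-1} − q_k·s_k, t_{k+1} = t_{k-1} − q_k·t_k, so r_k = a·s_k + b·t_k at every step:
  q = 3: r = 47, s = 1 − 3·0 = 1, t = 0 − 3·1 = -3  (check: 224·1 + 59·(-3) = 47)
  q = 1: r = 12, s = 0 − 1·1 = -1, t = 1 − 1·(-3) = 4  (check: 224·(-1) + 59·4 = 12)
  q = 3: r = 11, s = 1 − 3·(-1) = 4, t = -3 − 3·4 = -15  (check: 224·4 + 59·(-15) = 11)
  q = 1: r = 1, s = -1 − 1·4 = -5, t = 4 − 1·(-15) = 19  (check: 224·(-5) + 59·19 = 1)
The row with r = 1 (the gcd) gives the Bezout coefficients s = -5, t = 19.
Result: 224 · (-5) + 59 · (19) = 1.

gcd(224, 59) = 1; s = -5, t = 19 (check: 224·(-5) + 59·19 = 1).


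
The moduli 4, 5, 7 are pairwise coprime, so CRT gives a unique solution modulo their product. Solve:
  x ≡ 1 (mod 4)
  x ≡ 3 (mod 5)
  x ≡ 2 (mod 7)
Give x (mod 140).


Moduli 4, 5, 7 are pairwise coprime; by CRT there is a unique solution modulo M = 4 · 5 · 7 = 140.
Solve pairwise, accumulating the modulus:
  Start with x ≡ 1 (mod 4).
  Combine with x ≡ 3 (mod 5): since gcd(4, 5) = 1, we get a unique residue mod 20.
    Write x = 1 + 4·t and substitute into x ≡ 3 (mod 5): 4·t ≡ 3 − 1 = 2 (mod 5).
    The inverse of 4 mod 5 is 4 (since 4·4 = 16 = 3·5 + 1), so t ≡ 4·2 = 8 ≡ 3 (mod 5).
    Then x = 1 + 4·3 = 13, valid modulo lcm(4, 5) = 20: x ≡ 13 (mod 20).
  Combine with x ≡ 2 (mod 7): since gcd(20, 7) = 1, we get a unique residue mod 140.
    Write x = 13 + 20·t and substitute into x ≡ 2 (mod 7): 20·t ≡ 2 − 13 = -11 (mod 7).
    Reduce coefficients mod 7: 6·t ≡ 3 (mod 7).
    The inverse of 6 mod 7 is 6 (since 6·6 = 36 = 5·7 + 1), so t ≡ 6·3 = 18 ≡ 4 (mod 7).
    Then x = 13 + 20·4 = 93, valid modulo lcm(20, 7) = 140: x ≡ 93 (mod 140).
Verify: 93 mod 4 = 1 ✓, 93 mod 5 = 3 ✓, 93 mod 7 = 2 ✓.

x ≡ 93 (mod 140).


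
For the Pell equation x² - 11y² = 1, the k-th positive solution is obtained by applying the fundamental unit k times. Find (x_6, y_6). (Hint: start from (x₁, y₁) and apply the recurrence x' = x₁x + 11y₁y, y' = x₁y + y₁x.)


Step 1: Find the fundamental solution (x₁, y₁) of x² - 11y² = 1.
  Expand √11 as a continued fraction. a₀ = ⌊√11⌋ = 3; iterate m_{k+1} = d_k·a_k − m_k, d_{k+1} = (11 − m_{k+1}²)/d_k, a_{k+1} = ⌊(a₀ + m_{k+1})/d_{k+1}⌋ (starting m₀ = 0, d₀ = 1), with convergents p_k = a_k·p_{k-1} + p_{k-2}, q_k = a_k·q_{k-1} + q_{k-2} (p₋₁ = 1, q₋₁ = 0):
  k = 0: a₀ = 3; p₀/q₀ = 3/1; p₀² − 11·q₀² = 9 − 11 = -2.
  k = 1: m = 3, d = 2, a = ⌊(3 + 3)/2⌋ = 3; p/q = (3·3 + 1)/(3·1 + 0) = 10/3; p² − 11·q² = 100 − 99 = 1.
  The first convergent with p² − 11·q² = 1 gives the fundamental solution (x₁, y₁) = (10, 3).
Step 2: Apply the recurrence (x_{n+1}, y_{n+1}) = (x₁x_n + 11y₁y_n, x₁y_n + y₁x_n) repeatedly.
  From (x_1, y_1) = (10, 3): x_2 = 10·10 + 11·3·3 = 199; y_2 = 10·3 + 3·10 = 60.
  From (x_2, y_2) = (199, 60): x_3 = 10·199 + 11·3·60 = 3970; y_3 = 10·60 + 3·199 = 1197.
  From (x_3, y_3) = (3970, 1197): x_4 = 10·3970 + 11·3·1197 = 79201; y_4 = 10·1197 + 3·3970 = 23880.
  From (x_4, y_4) = (79201, 23880): x_5 = 10·79201 + 11·3·23880 = 1580050; y_5 = 10·23880 + 3·79201 = 476403.
  From (x_5, y_5) = (1580050, 476403): x_6 = 10·1580050 + 11·3·476403 = 31521799; y_6 = 10·476403 + 3·1580050 = 9504180.
Step 3: Verify x_6² - 11·y_6² = 993623812196401 - 993623812196400 = 1 (should be 1). ✓

(x_1, y_1) = (10, 3); (x_6, y_6) = (31521799, 9504180).


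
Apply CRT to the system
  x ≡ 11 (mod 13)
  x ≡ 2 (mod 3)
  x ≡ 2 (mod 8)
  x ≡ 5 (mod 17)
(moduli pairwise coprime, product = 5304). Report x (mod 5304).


Product of moduli M = 13 · 3 · 8 · 17 = 5304.
Merge one congruence at a time:
  Start: x ≡ 11 (mod 13).
  Combine with x ≡ 2 (mod 3); new modulus lcm = 39.
    Write x = 11 + 13·t and substitute into x ≡ 2 (mod 3): 13·t ≡ 2 − 11 = -9 (mod 3).
    Reduce coefficients mod 3: 1·t ≡ 0 (mod 3).
    So t ≡ 0 (mod 3).
    Then x = 11 + 13·0 = 11, valid modulo lcm(13, 3) = 39: x ≡ 11 (mod 39).
  Combine with x ≡ 2 (mod 8); new modulus lcm = 312.
    Write x = 11 + 39·t and substitute into x ≡ 2 (mod 8): 39·t ≡ 2 − 11 = -9 (mod 8).
    Reduce coefficients mod 8: 7·t ≡ 7 (mod 8).
    The inverse of 7 mod 8 is 7 (since 7·7 = 49 = 6·8 + 1), so t ≡ 7·7 = 49 ≡ 1 (mod 8).
    Then x = 11 + 39·1 = 50, valid modulo lcm(39, 8) = 312: x ≡ 50 (mod 312).
  Combine with x ≡ 5 (mod 17); new modulus lcm = 5304.
    Write x = 50 + 312·t and substitute into x ≡ 5 (mod 17): 312·t ≡ 5 − 50 = -45 (mod 17).
    Reduce coefficients mod 17: 6·t ≡ 6 (mod 17).
    The inverse of 6 mod 17 is 3 (since 6·3 = 18 = 1·17 + 1), so t ≡ 3·6 = 18 ≡ 1 (mod 17).
    Then x = 50 + 312·1 = 362, valid modulo lcm(312, 17) = 5304: x ≡ 362 (mod 5304).
Verify against each original: 362 mod 13 = 11, 362 mod 3 = 2, 362 mod 8 = 2, 362 mod 17 = 5.

x ≡ 362 (mod 5304).


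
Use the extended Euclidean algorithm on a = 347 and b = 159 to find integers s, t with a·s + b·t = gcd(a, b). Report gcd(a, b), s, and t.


Euclidean algorithm on (347, 159) — divide until remainder is 0:
  347 = 2 · 159 + 29
  159 = 5 · 29 + 14
  29 = 2 · 14 + 1
  14 = 14 · 1 + 0
gcd(347, 159) = 1.
Track Bezout coefficients alongside the remainders: start with r₀ = 347 = a·1 + b·0 (s = 1, t = 0) and r₁ = 159 = a·0 + b·1 (s = 0, t = 1); each new remainder r_{k+1} = r_{k-1} − q_k·r_k inherits s_{k+1} = s_{k-1} − q_k·s_k, t_{k+1} = t_{k-1} − q_k·t_k, so r_k = a·s_k + b·t_k at every step:
  q = 2: r = 29, s = 1 − 2·0 = 1, t = 0 − 2·1 = -2  (check: 347·1 + 159·(-2) = 29)
  q = 5: r = 14, s = 0 − 5·1 = -5, t = 1 − 5·(-2) = 11  (check: 347·(-5) + 159·11 = 14)
  q = 2: r = 1, s = 1 − 2·(-5) = 11, t = -2 − 2·11 = -24  (check: 347·11 + 159·(-24) = 1)
The row with r = 1 (the gcd) gives the Bezout coefficients s = 11, t = -24.
Result: 347 · (11) + 159 · (-24) = 1.

gcd(347, 159) = 1; s = 11, t = -24 (check: 347·11 + 159·(-24) = 1).


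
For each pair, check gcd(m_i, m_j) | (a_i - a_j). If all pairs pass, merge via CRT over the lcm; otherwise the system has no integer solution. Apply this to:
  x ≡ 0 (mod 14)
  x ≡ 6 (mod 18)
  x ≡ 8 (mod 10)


Moduli 14, 18, 10 are not pairwise coprime, so CRT works modulo lcm(m_i) when all pairwise compatibility conditions hold.
Pairwise compatibility: gcd(m_i, m_j) must divide a_i - a_j for every pair.
Merge one congruence at a time:
  Start: x ≡ 0 (mod 14).
  Combine with x ≡ 6 (mod 18): gcd(14, 18) = 2; 6 - 0 = 6, which IS divisible by 2, so compatible.
    Write x = 0 + 14·t and substitute into x ≡ 6 (mod 18): 14·t ≡ 6 − 0 = 6 (mod 18).
    Divide the congruence (and modulus) by g = 2: 7·t ≡ 3 (mod 9).
    The inverse of 7 mod 9 is 4 (since 7·4 = 28 = 3·9 + 1), so t ≡ 4·3 = 12 ≡ 3 (mod 9).
    Then x = 0 + 14·3 = 42, valid modulo lcm(14, 18) = 126: x ≡ 42 (mod 126).
  Combine with x ≡ 8 (mod 10): gcd(126, 10) = 2; 8 - 42 = -34, which IS divisible by 2, so compatible.
    Write x = 42 + 126·t and substitute into x ≡ 8 (mod 10): 126·t ≡ 8 − 42 = -34 (mod 10).
    Divide the congruence (and modulus) by g = 2: 63·t ≡ -17 (mod 5).
    Reduce coefficients mod 5: 3·t ≡ 3 (mod 5).
    The inverse of 3 mod 5 is 2 (since 3·2 = 6 = 1·5 + 1), so t ≡ 2·3 = 6 ≡ 1 (mod 5).
    Then x = 42 + 126·1 = 168, valid modulo lcm(126, 10) = 630: x ≡ 168 (mod 630).
Verify: 168 mod 14 = 0, 168 mod 18 = 6, 168 mod 10 = 8.

x ≡ 168 (mod 630).


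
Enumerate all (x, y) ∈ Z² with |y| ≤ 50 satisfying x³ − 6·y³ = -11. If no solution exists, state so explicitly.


The equation is x³ - 6y³ = -11. For fixed y, x³ = 6·y³ − 11, so a solution requires the RHS to be a perfect cube.
Strategy: iterate y from -50 to 50, compute RHS = 6·y³ − 11, and check whether it is a (positive or negative) perfect cube.
Check small values of y:
  y = 0: RHS = -11 is not a perfect cube.
  y = 1: RHS = -5 is not a perfect cube.
  y = -1: RHS = -17 is not a perfect cube.
  y = 2: RHS = 37 is not a perfect cube.
  y = -2: RHS = -59 is not a perfect cube.
  y = 3: RHS = 151 is not a perfect cube.
  y = -3: RHS = -173 is not a perfect cube.
Continuing the search up to |y| = 50 finds no solutions either.
No (x, y) in the scanned range satisfies the equation.

No integer solutions with |y| ≤ 50.


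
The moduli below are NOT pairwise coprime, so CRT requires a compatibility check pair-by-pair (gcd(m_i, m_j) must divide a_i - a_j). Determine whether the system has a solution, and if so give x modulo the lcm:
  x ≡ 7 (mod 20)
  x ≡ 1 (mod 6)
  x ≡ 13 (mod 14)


Moduli 20, 6, 14 are not pairwise coprime, so CRT works modulo lcm(m_i) when all pairwise compatibility conditions hold.
Pairwise compatibility: gcd(m_i, m_j) must divide a_i - a_j for every pair.
Merge one congruence at a time:
  Start: x ≡ 7 (mod 20).
  Combine with x ≡ 1 (mod 6): gcd(20, 6) = 2; 1 - 7 = -6, which IS divisible by 2, so compatible.
    Write x = 7 + 20·t and substitute into x ≡ 1 (mod 6): 20·t ≡ 1 − 7 = -6 (mod 6).
    Divide the congruence (and modulus) by g = 2: 10·t ≡ -3 (mod 3).
    Reduce coefficients mod 3: 1·t ≡ 0 (mod 3).
    So t ≡ 0 (mod 3).
    Then x = 7 + 20·0 = 7, valid modulo lcm(20, 6) = 60: x ≡ 7 (mod 60).
  Combine with x ≡ 13 (mod 14): gcd(60, 14) = 2; 13 - 7 = 6, which IS divisible by 2, so compatible.
    Write x = 7 + 60·t and substitute into x ≡ 13 (mod 14): 60·t ≡ 13 − 7 = 6 (mod 14).
    Divide the congruence (and modulus) by g = 2: 30·t ≡ 3 (mod 7).
    Reduce coefficients mod 7: 2·t ≡ 3 (mod 7).
    The inverse of 2 mod 7 is 4 (since 2·4 = 8 = 1·7 + 1), so t ≡ 4·3 = 12 ≡ 5 (mod 7).
    Then x = 7 + 60·5 = 307, valid modulo lcm(60, 14) = 420: x ≡ 307 (mod 420).
Verify: 307 mod 20 = 7, 307 mod 6 = 1, 307 mod 14 = 13.

x ≡ 307 (mod 420).


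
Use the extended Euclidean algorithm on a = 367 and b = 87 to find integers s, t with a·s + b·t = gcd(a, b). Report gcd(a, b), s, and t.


Euclidean algorithm on (367, 87) — divide until remainder is 0:
  367 = 4 · 87 + 19
  87 = 4 · 19 + 11
  19 = 1 · 11 + 8
  11 = 1 · 8 + 3
  8 = 2 · 3 + 2
  3 = 1 · 2 + 1
  2 = 2 · 1 + 0
gcd(367, 87) = 1.
Track Bezout coefficients alongside the remainders: start with r₀ = 367 = a·1 + b·0 (s = 1, t = 0) and r₁ = 87 = a·0 + b·1 (s = 0, t = 1); each new remainder r_{k+1} = r_{k-1} − q_k·r_k inherits s_{k+1} = s_{k-1} − q_k·s_k, t_{k+1} = t_{k-1} − q_k·t_k, so r_k = a·s_k + b·t_k at every step:
  q = 4: r = 19, s = 1 − 4·0 = 1, t = 0 − 4·1 = -4  (check: 367·1 + 87·(-4) = 19)
  q = 4: r = 11, s = 0 − 4·1 = -4, t = 1 − 4·(-4) = 17  (check: 367·(-4) + 87·17 = 11)
  q = 1: r = 8, s = 1 − 1·(-4) = 5, t = -4 − 1·17 = -21  (check: 367·5 + 87·(-21) = 8)
  q = 1: r = 3, s = -4 − 1·5 = -9, t = 17 − 1·(-21) = 38  (check: 367·(-9) + 87·38 = 3)
  q = 2: r = 2, s = 5 − 2·(-9) = 23, t = -21 − 2·38 = -97  (check: 367·23 + 87·(-97) = 2)
  q = 1: r = 1, s = -9 − 1·23 = -32, t = 38 − 1·(-97) = 135  (check: 367·(-32) + 87·135 = 1)
The row with r = 1 (the gcd) gives the Bezout coefficients s = -32, t = 135.
Result: 367 · (-32) + 87 · (135) = 1.

gcd(367, 87) = 1; s = -32, t = 135 (check: 367·(-32) + 87·135 = 1).


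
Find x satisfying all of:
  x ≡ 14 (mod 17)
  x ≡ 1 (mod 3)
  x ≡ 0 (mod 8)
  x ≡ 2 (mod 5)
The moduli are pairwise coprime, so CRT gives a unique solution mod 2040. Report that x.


Product of moduli M = 17 · 3 · 8 · 5 = 2040.
Merge one congruence at a time:
  Start: x ≡ 14 (mod 17).
  Combine with x ≡ 1 (mod 3); new modulus lcm = 51.
    Write x = 14 + 17·t and substitute into x ≡ 1 (mod 3): 17·t ≡ 1 − 14 = -13 (mod 3).
    Reduce coefficients mod 3: 2·t ≡ 2 (mod 3).
    The inverse of 2 mod 3 is 2 (since 2·2 = 4 = 1·3 + 1), so t ≡ 2·2 = 4 ≡ 1 (mod 3).
    Then x = 14 + 17·1 = 31, valid modulo lcm(17, 3) = 51: x ≡ 31 (mod 51).
  Combine with x ≡ 0 (mod 8); new modulus lcm = 408.
    Write x = 31 + 51·t and substitute into x ≡ 0 (mod 8): 51·t ≡ 0 − 31 = -31 (mod 8).
    Reduce coefficients mod 8: 3·t ≡ 1 (mod 8).
    The inverse of 3 mod 8 is 3 (since 3·3 = 9 = 1·8 + 1), so t ≡ 3·1 = 3 ≡ 3 (mod 8).
    Then x = 31 + 51·3 = 184, valid modulo lcm(51, 8) = 408: x ≡ 184 (mod 408).
  Combine with x ≡ 2 (mod 5); new modulus lcm = 2040.
    Write x = 184 + 408·t and substitute into x ≡ 2 (mod 5): 408·t ≡ 2 − 184 = -182 (mod 5).
    Reduce coefficients mod 5: 3·t ≡ 3 (mod 5).
    The inverse of 3 mod 5 is 2 (since 3·2 = 6 = 1·5 + 1), so t ≡ 2·3 = 6 ≡ 1 (mod 5).
    Then x = 184 + 408·1 = 592, valid modulo lcm(408, 5) = 2040: x ≡ 592 (mod 2040).
Verify against each original: 592 mod 17 = 14, 592 mod 3 = 1, 592 mod 8 = 0, 592 mod 5 = 2.

x ≡ 592 (mod 2040).


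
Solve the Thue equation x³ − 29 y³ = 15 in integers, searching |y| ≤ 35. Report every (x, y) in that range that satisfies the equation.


The equation is x³ - 29y³ = 15. For fixed y, x³ = 29·y³ + 15, so a solution requires the RHS to be a perfect cube.
Strategy: iterate y from -35 to 35, compute RHS = 29·y³ + 15, and check whether it is a (positive or negative) perfect cube.
Check small values of y:
  y = 0: RHS = 15 is not a perfect cube.
  y = 1: RHS = 44 is not a perfect cube.
  y = -1: RHS = -14 is not a perfect cube.
  y = 2: RHS = 247 is not a perfect cube.
  y = -2: RHS = -217 is not a perfect cube.
  y = 3: RHS = 798 is not a perfect cube.
  y = -3: RHS = -768 is not a perfect cube.
Continuing the search up to |y| = 35 finds no solutions either.
No (x, y) in the scanned range satisfies the equation.

No integer solutions with |y| ≤ 35.


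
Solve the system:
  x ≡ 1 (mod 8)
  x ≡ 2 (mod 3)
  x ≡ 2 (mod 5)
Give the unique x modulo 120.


Moduli 8, 3, 5 are pairwise coprime; by CRT there is a unique solution modulo M = 8 · 3 · 5 = 120.
Solve pairwise, accumulating the modulus:
  Start with x ≡ 1 (mod 8).
  Combine with x ≡ 2 (mod 3): since gcd(8, 3) = 1, we get a unique residue mod 24.
    Write x = 1 + 8·t and substitute into x ≡ 2 (mod 3): 8·t ≡ 2 − 1 = 1 (mod 3).
    Reduce coefficients mod 3: 2·t ≡ 1 (mod 3).
    The inverse of 2 mod 3 is 2 (since 2·2 = 4 = 1·3 + 1), so t ≡ 2·1 = 2 ≡ 2 (mod 3).
    Then x = 1 + 8·2 = 17, valid modulo lcm(8, 3) = 24: x ≡ 17 (mod 24).
  Combine with x ≡ 2 (mod 5): since gcd(24, 5) = 1, we get a unique residue mod 120.
    Write x = 17 + 24·t and substitute into x ≡ 2 (mod 5): 24·t ≡ 2 − 17 = -15 (mod 5).
    Reduce coefficients mod 5: 4·t ≡ 0 (mod 5).
    The inverse of 4 mod 5 is 4 (since 4·4 = 16 = 3·5 + 1), so t ≡ 4·0 = 0 ≡ 0 (mod 5).
    Then x = 17 + 24·0 = 17, valid modulo lcm(24, 5) = 120: x ≡ 17 (mod 120).
Verify: 17 mod 8 = 1 ✓, 17 mod 3 = 2 ✓, 17 mod 5 = 2 ✓.

x ≡ 17 (mod 120).


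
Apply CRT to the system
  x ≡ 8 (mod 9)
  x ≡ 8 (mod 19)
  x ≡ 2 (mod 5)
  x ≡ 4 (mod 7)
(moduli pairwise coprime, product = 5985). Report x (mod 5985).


Product of moduli M = 9 · 19 · 5 · 7 = 5985.
Merge one congruence at a time:
  Start: x ≡ 8 (mod 9).
  Combine with x ≡ 8 (mod 19); new modulus lcm = 171.
    Write x = 8 + 9·t and substitute into x ≡ 8 (mod 19): 9·t ≡ 8 − 8 = 0 (mod 19).
    The inverse of 9 mod 19 is 17 (since 9·17 = 153 = 8·19 + 1), so t ≡ 17·0 = 0 ≡ 0 (mod 19).
    Then x = 8 + 9·0 = 8, valid modulo lcm(9, 19) = 171: x ≡ 8 (mod 171).
  Combine with x ≡ 2 (mod 5); new modulus lcm = 855.
    Write x = 8 + 171·t and substitute into x ≡ 2 (mod 5): 171·t ≡ 2 − 8 = -6 (mod 5).
    Reduce coefficients mod 5: 1·t ≡ 4 (mod 5).
    So t ≡ 4 (mod 5).
    Then x = 8 + 171·4 = 692, valid modulo lcm(171, 5) = 855: x ≡ 692 (mod 855).
  Combine with x ≡ 4 (mod 7); new modulus lcm = 5985.
    Write x = 692 + 855·t and substitute into x ≡ 4 (mod 7): 855·t ≡ 4 − 692 = -688 (mod 7).
    Reduce coefficients mod 7: 1·t ≡ 5 (mod 7).
    So t ≡ 5 (mod 7).
    Then x = 692 + 855·5 = 4967, valid modulo lcm(855, 7) = 5985: x ≡ 4967 (mod 5985).
Verify against each original: 4967 mod 9 = 8, 4967 mod 19 = 8, 4967 mod 5 = 2, 4967 mod 7 = 4.

x ≡ 4967 (mod 5985).
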